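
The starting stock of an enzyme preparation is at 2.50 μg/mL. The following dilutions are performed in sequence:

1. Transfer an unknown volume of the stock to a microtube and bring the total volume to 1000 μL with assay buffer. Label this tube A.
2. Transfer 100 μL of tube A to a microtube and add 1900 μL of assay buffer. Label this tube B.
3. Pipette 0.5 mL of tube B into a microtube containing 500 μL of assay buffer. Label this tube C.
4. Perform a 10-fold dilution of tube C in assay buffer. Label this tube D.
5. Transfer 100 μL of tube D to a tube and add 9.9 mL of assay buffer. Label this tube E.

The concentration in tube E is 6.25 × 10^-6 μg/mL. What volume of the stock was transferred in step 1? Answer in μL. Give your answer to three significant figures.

Step 1: v brought to 1000 μL → factor = 1000 μL/v
Step 2: 100 μL + 1900 μL = 2000 μL total → factor 2000/100 = 20
Step 3: 0.5 mL + 500 μL = 1 mL total → factor 1/0.5 = 2
Step 4: 10-fold → factor 10
Step 5: 100 μL + 9.9 mL = 10000 μL total → factor 10000/100 = 100
Product of known-step factors = 40000
Overall factor = 2.50 μg/mL / (6.25 × 10^-6 μg/mL) = 4 × 10^5
Step-1 factor = 4 × 10^5 / 40000 = 10
v = 1000 μL / 10 = 100 μL

100 μL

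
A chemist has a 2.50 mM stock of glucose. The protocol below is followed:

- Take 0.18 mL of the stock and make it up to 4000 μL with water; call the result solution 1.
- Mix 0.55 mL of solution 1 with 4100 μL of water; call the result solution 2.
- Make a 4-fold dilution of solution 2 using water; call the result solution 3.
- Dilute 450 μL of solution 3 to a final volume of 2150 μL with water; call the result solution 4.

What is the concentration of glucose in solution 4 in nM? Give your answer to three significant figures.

Step 1: 0.18 mL brought to 4000 μL → factor 4/0.18 = 22.222
Step 2: 0.55 mL + 4100 μL = 4.65 mL total → factor 4.65/0.55 = 8.4545
Step 3: 4-fold → factor 4
Step 4: 450 μL brought to 2150 μL → factor 2150/450 = 4.7778
Overall dilution factor = 22.222 × 8.4545 × 4 × 4.7778 = 3590.6
Final = 2.50 mM / 3590.6 = 0.0006963 mM = 696 nM

696 nM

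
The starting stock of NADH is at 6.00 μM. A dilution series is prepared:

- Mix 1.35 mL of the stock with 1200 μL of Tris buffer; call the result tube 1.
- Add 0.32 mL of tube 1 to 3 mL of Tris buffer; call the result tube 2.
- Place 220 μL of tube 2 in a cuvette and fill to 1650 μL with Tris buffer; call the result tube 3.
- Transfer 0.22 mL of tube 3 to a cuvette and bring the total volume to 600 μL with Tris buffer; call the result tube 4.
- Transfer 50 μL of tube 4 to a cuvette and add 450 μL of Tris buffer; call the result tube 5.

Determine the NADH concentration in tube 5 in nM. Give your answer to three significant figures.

Step 1: 1.35 mL + 1200 μL = 2.55 mL total → factor 2.55/1.35 = 1.8889
Step 2: 0.32 mL + 3 mL = 3.32 mL total → factor 3.32/0.32 = 10.375
Step 3: 220 μL brought to 1650 μL → factor 1650/220 = 7.5
Step 4: 0.22 mL brought to 600 μL → factor 0.6/0.22 = 2.7273
Step 5: 50 μL + 450 μL = 500 μL total → factor 500/50 = 10
Overall dilution factor = 1.8889 × 10.375 × 7.5 × 2.7273 × 10 = 4008.5
Final = 6.00 μM / 4008.5 = 0.001497 μM = 1.50 nM

1.50 nM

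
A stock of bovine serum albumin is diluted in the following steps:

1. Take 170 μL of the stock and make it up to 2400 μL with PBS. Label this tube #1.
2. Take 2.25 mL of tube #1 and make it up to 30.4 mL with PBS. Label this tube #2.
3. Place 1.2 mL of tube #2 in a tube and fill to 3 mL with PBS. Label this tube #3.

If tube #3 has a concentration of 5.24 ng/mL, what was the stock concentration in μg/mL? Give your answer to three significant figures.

2.50 μg/mL

Step 1: 170 μL brought to 2400 μL → factor 2400/170 = 14.118
Step 2: 2.25 mL brought to 30.4 mL → factor 30.4/2.25 = 13.511
Step 3: 1.2 mL brought to 3 mL → factor 3/1.2 = 2.5
Overall dilution factor = 14.118 × 13.511 × 2.5 = 476.86
Stock = 5.24 ng/mL × 476.86 = 2499 ng/mL = 2.50 μg/mL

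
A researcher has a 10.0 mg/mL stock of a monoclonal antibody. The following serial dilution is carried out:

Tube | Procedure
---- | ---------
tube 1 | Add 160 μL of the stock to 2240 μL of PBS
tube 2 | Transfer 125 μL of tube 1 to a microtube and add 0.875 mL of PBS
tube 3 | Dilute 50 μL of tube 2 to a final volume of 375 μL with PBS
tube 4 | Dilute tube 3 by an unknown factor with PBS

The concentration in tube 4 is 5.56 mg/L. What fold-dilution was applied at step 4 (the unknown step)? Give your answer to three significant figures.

2.00-fold

Step 1: 160 μL + 2240 μL = 2400 μL total → factor 2400/160 = 15
Step 2: 125 μL + 0.875 mL = 1000 μL total → factor 1000/125 = 8
Step 3: 50 μL brought to 375 μL → factor 375/50 = 7.5
Step 4: unknown factor x
Product of known-step factors = 900
Overall factor = 10.0 mg/mL / (5.56 mg/L) = 1798.6
x = 1798.6 / 900 = 2.00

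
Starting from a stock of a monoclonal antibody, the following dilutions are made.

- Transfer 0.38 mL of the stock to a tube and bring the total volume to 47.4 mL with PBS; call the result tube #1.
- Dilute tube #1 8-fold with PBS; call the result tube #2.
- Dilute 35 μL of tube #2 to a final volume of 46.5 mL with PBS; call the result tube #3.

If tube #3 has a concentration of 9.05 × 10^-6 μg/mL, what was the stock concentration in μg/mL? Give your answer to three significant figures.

12.0 μg/mL

Step 1: 0.38 mL brought to 47.4 mL → factor 47.4/0.38 = 124.74
Step 2: 8-fold → factor 8
Step 3: 35 μL brought to 46.5 mL → factor 46500/35 = 1328.6
Overall dilution factor = 124.74 × 8 × 1328.6 = 1.3258 × 10^6
Stock = 9.05 × 10^-6 μg/mL × 1.3258 × 10^6 = 12.0 μg/mL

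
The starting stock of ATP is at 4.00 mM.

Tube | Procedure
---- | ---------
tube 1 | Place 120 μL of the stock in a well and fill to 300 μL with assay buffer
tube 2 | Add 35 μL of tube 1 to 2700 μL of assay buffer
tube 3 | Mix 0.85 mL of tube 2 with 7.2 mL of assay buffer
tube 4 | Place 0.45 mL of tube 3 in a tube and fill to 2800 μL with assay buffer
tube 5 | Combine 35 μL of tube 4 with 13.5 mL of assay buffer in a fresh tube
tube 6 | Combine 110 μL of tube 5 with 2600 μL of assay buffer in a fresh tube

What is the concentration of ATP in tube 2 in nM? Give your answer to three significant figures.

2.05 × 10^4 nM

Step 1: 120 μL brought to 300 μL → factor 300/120 = 2.5
Step 2: 35 μL + 2700 μL = 2735 μL total → factor 2735/35 = 78.143
Dilution factor through tube 2 = 2.5 × 78.143 = 195.36
[tube 2] = 4.00 mM / 195.36 = 0.02048 mM = 2.05 × 10^4 nM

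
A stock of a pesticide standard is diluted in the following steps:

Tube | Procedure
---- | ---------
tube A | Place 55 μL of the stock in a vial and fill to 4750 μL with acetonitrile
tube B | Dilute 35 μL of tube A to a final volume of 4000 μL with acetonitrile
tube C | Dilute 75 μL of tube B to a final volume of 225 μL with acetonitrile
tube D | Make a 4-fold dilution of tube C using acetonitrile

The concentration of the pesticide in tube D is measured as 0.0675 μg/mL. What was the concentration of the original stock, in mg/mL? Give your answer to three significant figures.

Step 1: 55 μL brought to 4750 μL → factor 4750/55 = 86.364
Step 2: 35 μL brought to 4000 μL → factor 4000/35 = 114.29
Step 3: 75 μL brought to 225 μL → factor 225/75 = 3
Step 4: 4-fold → factor 4
Overall dilution factor = 86.364 × 114.29 × 3 × 4 = 1.1844 × 10^5
Stock = 0.0675 μg/mL × 1.1844 × 10^5 = 7995 μg/mL = 7.99 mg/mL

7.99 mg/mL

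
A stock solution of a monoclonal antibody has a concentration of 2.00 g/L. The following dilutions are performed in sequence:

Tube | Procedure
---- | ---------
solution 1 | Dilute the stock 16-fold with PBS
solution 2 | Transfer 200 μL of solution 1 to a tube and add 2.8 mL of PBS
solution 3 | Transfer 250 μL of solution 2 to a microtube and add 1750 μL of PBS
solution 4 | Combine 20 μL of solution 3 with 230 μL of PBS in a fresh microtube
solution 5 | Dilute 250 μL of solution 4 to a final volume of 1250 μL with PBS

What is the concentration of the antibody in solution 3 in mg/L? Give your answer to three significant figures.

1.04 mg/L

Step 1: 16-fold → factor 16
Step 2: 200 μL + 2.8 mL = 3000 μL total → factor 3000/200 = 15
Step 3: 250 μL + 1750 μL = 2000 μL total → factor 2000/250 = 8
Dilution factor through solution 3 = 16 × 15 × 8 = 1920
[solution 3] = 2.00 g/L / 1920 = 0.001042 g/L = 1.04 mg/L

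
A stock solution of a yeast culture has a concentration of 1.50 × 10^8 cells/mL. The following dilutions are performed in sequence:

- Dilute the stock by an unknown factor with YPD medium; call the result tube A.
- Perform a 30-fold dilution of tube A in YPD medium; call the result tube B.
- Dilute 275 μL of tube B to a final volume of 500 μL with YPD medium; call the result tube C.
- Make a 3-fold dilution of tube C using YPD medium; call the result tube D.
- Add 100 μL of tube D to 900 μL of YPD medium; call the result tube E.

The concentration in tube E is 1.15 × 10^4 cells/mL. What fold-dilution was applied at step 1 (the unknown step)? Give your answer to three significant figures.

Step 1: unknown factor x
Step 2: 30-fold → factor 30
Step 3: 275 μL brought to 500 μL → factor 500/275 = 1.8182
Step 4: 3-fold → factor 3
Step 5: 100 μL + 900 μL = 1000 μL total → factor 1000/100 = 10
Product of known-step factors = 1636.4
Overall factor = 1.50 × 10^8 cells/mL / (1.15 × 10^4 cells/mL) = 13043
x = 13043 / 1636.4 = 7.97

7.97-fold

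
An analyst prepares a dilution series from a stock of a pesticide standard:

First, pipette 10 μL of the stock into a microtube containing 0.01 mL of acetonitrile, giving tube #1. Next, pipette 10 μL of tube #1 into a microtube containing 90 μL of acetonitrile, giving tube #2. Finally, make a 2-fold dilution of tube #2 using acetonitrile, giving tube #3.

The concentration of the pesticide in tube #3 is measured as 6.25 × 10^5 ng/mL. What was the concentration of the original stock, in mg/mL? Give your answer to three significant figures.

25.0 mg/mL

Step 1: 10 μL + 0.01 mL = 20 μL total → factor 20/10 = 2
Step 2: 10 μL + 90 μL = 100 μL total → factor 100/10 = 10
Step 3: 2-fold → factor 2
Overall dilution factor = 2 × 10 × 2 = 40
Stock = 6.25 × 10^5 ng/mL × 40 = 2.500 × 10^7 ng/mL = 25.0 mg/mL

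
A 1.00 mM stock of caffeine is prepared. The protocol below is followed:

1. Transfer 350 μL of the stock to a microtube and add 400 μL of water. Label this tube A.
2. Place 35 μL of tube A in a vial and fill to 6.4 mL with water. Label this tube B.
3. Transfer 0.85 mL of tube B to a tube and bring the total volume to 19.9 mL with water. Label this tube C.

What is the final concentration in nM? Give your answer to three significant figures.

Step 1: 350 μL + 400 μL = 750 μL total → factor 750/350 = 2.1429
Step 2: 35 μL brought to 6.4 mL → factor 6400/35 = 182.86
Step 3: 0.85 mL brought to 19.9 mL → factor 19.9/0.85 = 23.412
Overall dilution factor = 2.1429 × 182.86 × 23.412 = 9173.6
Final = 1.00 mM / 9173.6 = 0.0001090 mM = 109 nM

109 nM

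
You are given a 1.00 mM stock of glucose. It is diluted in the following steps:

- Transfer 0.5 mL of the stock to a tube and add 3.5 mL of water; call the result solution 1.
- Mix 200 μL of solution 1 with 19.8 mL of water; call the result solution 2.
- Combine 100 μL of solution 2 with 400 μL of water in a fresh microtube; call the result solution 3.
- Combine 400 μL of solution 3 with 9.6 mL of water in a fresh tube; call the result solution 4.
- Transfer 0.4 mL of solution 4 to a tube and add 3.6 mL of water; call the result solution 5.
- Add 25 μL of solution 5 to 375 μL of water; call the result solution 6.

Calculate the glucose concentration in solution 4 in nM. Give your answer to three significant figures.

Step 1: 0.5 mL + 3.5 mL = 4 mL total → factor 4/0.5 = 8
Step 2: 200 μL + 19.8 mL = 20000 μL total → factor 20000/200 = 100
Step 3: 100 μL + 400 μL = 500 μL total → factor 500/100 = 5
Step 4: 400 μL + 9.6 mL = 10000 μL total → factor 10000/400 = 25
Dilution factor through solution 4 = 8 × 100 × 5 × 25 = 1 × 10^5
[solution 4] = 1.00 mM / 1 × 10^5 = 1.000 × 10^-5 mM = 10.0 nM

10.0 nM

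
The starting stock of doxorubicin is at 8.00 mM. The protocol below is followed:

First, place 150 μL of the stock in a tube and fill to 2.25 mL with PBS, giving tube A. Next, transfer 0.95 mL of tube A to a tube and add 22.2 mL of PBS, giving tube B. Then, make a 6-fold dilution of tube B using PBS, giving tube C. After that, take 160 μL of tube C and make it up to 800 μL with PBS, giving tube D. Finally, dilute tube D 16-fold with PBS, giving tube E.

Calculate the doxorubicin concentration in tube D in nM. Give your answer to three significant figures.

730 nM

Step 1: 150 μL brought to 2.25 mL → factor 2250/150 = 15
Step 2: 0.95 mL + 22.2 mL = 23.15 mL total → factor 23.15/0.95 = 24.368
Step 3: 6-fold → factor 6
Step 4: 160 μL brought to 800 μL → factor 800/160 = 5
Dilution factor through tube D = 15 × 24.368 × 6 × 5 = 10966
[tube D] = 8.00 mM / 10966 = 0.0007295 mM = 730 nM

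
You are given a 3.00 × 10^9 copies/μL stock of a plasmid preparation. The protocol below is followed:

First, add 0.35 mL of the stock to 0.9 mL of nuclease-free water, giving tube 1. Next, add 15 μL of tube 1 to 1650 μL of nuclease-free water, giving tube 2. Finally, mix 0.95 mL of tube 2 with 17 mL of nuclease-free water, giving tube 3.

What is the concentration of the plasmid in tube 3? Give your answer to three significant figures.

Step 1: 0.35 mL + 0.9 mL = 1.25 mL total → factor 1.25/0.35 = 3.5714
Step 2: 15 μL + 1650 μL = 1665 μL total → factor 1665/15 = 111
Step 3: 0.95 mL + 17 mL = 17.95 mL total → factor 17.95/0.95 = 18.895
Overall dilution factor = 3.5714 × 111 × 18.895 = 7490.4
Final = 3.00 × 10^9 copies/μL / 7490.4 = 4.01 × 10^5 copies/μL

4.01 × 10^5 copies/μL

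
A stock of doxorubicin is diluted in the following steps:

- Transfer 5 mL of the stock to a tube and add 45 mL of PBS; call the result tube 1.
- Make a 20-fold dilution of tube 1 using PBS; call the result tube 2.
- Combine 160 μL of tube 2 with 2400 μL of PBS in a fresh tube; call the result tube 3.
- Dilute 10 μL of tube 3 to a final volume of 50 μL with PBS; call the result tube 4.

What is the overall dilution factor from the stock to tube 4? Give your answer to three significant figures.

1.60 × 10^4

Step 1: 5 mL + 45 mL = 50 mL total → factor 50/5 = 10
Step 2: 20-fold → factor 20
Step 3: 160 μL + 2400 μL = 2560 μL total → factor 2560/160 = 16
Step 4: 10 μL brought to 50 μL → factor 50/10 = 5
Overall dilution factor = 10 × 20 × 16 × 5 = 16000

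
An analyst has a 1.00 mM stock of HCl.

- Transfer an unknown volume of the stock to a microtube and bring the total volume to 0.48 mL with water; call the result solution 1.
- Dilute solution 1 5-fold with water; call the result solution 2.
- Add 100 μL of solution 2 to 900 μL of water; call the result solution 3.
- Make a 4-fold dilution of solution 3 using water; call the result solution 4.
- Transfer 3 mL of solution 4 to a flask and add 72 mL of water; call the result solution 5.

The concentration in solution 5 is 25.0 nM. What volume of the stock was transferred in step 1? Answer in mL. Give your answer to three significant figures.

Step 1: v brought to 0.48 mL → factor = 0.48 mL/v
Step 2: 5-fold → factor 5
Step 3: 100 μL + 900 μL = 1000 μL total → factor 1000/100 = 10
Step 4: 4-fold → factor 4
Step 5: 3 mL + 72 mL = 75 mL total → factor 75/3 = 25
Product of known-step factors = 5000
Overall factor = 1.00 mM / (25.0 nM) = 40000
Step-1 factor = 40000 / 5000 = 8
v = 0.48 mL / 8 = 0.0600 mL

0.0600 mL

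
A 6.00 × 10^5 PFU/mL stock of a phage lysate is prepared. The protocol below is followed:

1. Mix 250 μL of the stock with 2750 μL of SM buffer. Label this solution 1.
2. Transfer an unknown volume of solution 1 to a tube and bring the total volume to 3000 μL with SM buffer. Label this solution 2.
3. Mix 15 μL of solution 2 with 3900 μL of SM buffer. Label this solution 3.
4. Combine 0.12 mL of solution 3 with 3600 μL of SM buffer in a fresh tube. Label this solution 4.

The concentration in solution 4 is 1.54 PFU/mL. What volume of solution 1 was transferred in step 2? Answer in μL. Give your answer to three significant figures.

748 μL

Step 1: 250 μL + 2750 μL = 3000 μL total → factor 3000/250 = 12
Step 2: v brought to 3000 μL → factor = 3000 μL/v
Step 3: 15 μL + 3900 μL = 3915 μL total → factor 3915/15 = 261
Step 4: 0.12 mL + 3600 μL = 3.72 mL total → factor 3.72/0.12 = 31
Product of known-step factors = 97092
Overall factor = 6.00 × 10^5 PFU/mL / (1.54 PFU/mL) = 3.8961 × 10^5
Step-2 factor = 3.8961 × 10^5 / 97092 = 4.0128
v = 3000 μL / 4.0128 = 748 μL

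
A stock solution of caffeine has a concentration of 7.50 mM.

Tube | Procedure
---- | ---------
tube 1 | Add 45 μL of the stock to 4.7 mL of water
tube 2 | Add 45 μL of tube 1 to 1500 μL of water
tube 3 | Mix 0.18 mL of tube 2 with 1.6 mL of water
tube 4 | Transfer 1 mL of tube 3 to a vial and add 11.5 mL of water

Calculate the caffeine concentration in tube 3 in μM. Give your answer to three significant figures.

Step 1: 45 μL + 4.7 mL = 4745 μL total → factor 4745/45 = 105.44
Step 2: 45 μL + 1500 μL = 1545 μL total → factor 1545/45 = 34.333
Step 3: 0.18 mL + 1.6 mL = 1.78 mL total → factor 1.78/0.18 = 9.8889
Dilution factor through tube 3 = 105.44 × 34.333 × 9.8889 = 35800
[tube 3] = 7.50 mM / 35800 = 0.0002095 mM = 0.209 μM

0.209 μM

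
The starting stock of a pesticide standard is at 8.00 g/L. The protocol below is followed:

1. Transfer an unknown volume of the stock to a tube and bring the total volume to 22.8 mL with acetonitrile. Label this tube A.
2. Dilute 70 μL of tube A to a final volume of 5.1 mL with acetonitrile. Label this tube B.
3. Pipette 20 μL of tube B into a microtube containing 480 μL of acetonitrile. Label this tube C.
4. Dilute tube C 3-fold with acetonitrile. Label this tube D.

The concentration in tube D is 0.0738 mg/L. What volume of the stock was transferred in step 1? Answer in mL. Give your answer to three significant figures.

1.15 mL

Step 1: v brought to 22.8 mL → factor = 22.8 mL/v
Step 2: 70 μL brought to 5.1 mL → factor 5100/70 = 72.857
Step 3: 20 μL + 480 μL = 500 μL total → factor 500/20 = 25
Step 4: 3-fold → factor 3
Product of known-step factors = 5464.3
Overall factor = 8.00 g/L / (0.0738 mg/L) = 1.084 × 10^5
Step-1 factor = 1.084 × 10^5 / 5464.3 = 19.838
v = 22.8 mL / 19.838 = 1.15 mL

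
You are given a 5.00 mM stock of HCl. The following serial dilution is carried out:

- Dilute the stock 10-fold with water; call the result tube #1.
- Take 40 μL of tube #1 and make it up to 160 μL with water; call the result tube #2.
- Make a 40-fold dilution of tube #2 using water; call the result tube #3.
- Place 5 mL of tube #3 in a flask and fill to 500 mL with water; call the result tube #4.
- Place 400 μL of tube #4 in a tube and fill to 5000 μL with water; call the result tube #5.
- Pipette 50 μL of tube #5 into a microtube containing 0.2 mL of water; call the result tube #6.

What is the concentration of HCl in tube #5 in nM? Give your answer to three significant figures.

Step 1: 10-fold → factor 10
Step 2: 40 μL brought to 160 μL → factor 160/40 = 4
Step 3: 40-fold → factor 40
Step 4: 5 mL brought to 500 mL → factor 500/5 = 100
Step 5: 400 μL brought to 5000 μL → factor 5000/400 = 12.5
Dilution factor through tube #5 = 10 × 4 × 40 × 100 × 12.5 = 2 × 10^6
[tube #5] = 5.00 mM / 2 × 10^6 = 2.500 × 10^-6 mM = 2.50 nM

2.50 nM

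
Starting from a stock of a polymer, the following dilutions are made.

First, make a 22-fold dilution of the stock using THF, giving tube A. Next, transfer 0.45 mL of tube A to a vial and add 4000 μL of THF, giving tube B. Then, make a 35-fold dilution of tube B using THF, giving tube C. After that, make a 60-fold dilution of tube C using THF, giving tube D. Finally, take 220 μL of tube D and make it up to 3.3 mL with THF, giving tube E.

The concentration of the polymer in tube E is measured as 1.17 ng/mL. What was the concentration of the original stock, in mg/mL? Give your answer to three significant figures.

Step 1: 22-fold → factor 22
Step 2: 0.45 mL + 4000 μL = 4.45 mL total → factor 4.45/0.45 = 9.8889
Step 3: 35-fold → factor 35
Step 4: 60-fold → factor 60
Step 5: 220 μL brought to 3.3 mL → factor 3300/220 = 15
Overall dilution factor = 22 × 9.8889 × 35 × 60 × 15 = 6.853 × 10^6
Stock = 1.17 ng/mL × 6.853 × 10^6 = 8.018 × 10^6 ng/mL = 8.02 mg/mL

8.02 mg/mL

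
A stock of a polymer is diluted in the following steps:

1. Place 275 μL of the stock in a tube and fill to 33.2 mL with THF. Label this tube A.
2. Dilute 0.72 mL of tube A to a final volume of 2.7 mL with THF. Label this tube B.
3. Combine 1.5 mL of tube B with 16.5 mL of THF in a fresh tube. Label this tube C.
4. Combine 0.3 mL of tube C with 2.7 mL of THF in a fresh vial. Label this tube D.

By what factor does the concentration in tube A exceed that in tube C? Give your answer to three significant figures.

45.0

Step 1: 275 μL brought to 33.2 mL → factor 33200/275 = 120.73
Step 2: 0.72 mL brought to 2.7 mL → factor 2.7/0.72 = 3.75
Step 3: 1.5 mL + 16.5 mL = 18 mL total → factor 18/1.5 = 12
Dilution factor to tube A = 120.73; to tube C = 5432.7
[tube A]/[tube C] = (factor to tube C)/(factor to tube A) = 5432.7/120.73 = 45.0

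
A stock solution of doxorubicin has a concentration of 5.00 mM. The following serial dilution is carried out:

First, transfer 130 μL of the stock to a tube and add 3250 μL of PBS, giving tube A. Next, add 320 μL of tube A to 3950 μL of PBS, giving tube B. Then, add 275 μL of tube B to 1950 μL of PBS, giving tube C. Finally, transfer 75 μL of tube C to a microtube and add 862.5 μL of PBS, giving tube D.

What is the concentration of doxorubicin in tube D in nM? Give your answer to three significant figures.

Step 1: 130 μL + 3250 μL = 3380 μL total → factor 3380/130 = 26
Step 2: 320 μL + 3950 μL = 4270 μL total → factor 4270/320 = 13.344
Step 3: 275 μL + 1950 μL = 2225 μL total → factor 2225/275 = 8.0909
Step 4: 75 μL + 862.5 μL = 937.5 μL total → factor 937.5/75 = 12.5
Overall dilution factor = 26 × 13.344 × 8.0909 × 12.5 = 35088
Final = 5.00 mM / 35088 = 0.0001425 mM = 142 nM

142 nM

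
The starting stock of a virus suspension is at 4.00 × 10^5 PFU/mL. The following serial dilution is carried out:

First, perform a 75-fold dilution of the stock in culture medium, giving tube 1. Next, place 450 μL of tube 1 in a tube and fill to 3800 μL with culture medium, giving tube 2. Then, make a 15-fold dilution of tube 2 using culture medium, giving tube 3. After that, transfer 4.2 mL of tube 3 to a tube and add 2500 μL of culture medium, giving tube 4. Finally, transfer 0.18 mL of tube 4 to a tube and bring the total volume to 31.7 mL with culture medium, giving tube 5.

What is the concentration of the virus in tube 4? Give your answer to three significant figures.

26.4 PFU/mL

Step 1: 75-fold → factor 75
Step 2: 450 μL brought to 3800 μL → factor 3800/450 = 8.4444
Step 3: 15-fold → factor 15
Step 4: 4.2 mL + 2500 μL = 6.7 mL total → factor 6.7/4.2 = 1.5952
Dilution factor through tube 4 = 75 × 8.4444 × 15 × 1.5952 = 15155
[tube 4] = 4.00 × 10^5 PFU/mL / 15155 = 26.4 PFU/mL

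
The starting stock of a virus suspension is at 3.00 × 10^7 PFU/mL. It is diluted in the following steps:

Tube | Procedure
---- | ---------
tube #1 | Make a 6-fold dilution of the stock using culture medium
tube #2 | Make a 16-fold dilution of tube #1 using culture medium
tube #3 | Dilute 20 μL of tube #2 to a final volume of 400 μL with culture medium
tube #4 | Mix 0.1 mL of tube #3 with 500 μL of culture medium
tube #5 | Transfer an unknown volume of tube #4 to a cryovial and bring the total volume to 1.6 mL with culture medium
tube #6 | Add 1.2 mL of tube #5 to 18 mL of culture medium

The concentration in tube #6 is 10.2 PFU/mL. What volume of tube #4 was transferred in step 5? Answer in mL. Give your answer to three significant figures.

Step 1: 6-fold → factor 6
Step 2: 16-fold → factor 16
Step 3: 20 μL brought to 400 μL → factor 400/20 = 20
Step 4: 0.1 mL + 500 μL = 0.6 mL total → factor 0.6/0.1 = 6
Step 5: v brought to 1.6 mL → factor = 1.6 mL/v
Step 6: 1.2 mL + 18 mL = 19.2 mL total → factor 19.2/1.2 = 16
Product of known-step factors = 1.8432 × 10^5
Overall factor = 3.00 × 10^7 PFU/mL / (10.2 PFU/mL) = 2.9412 × 10^6
Step-5 factor = 2.9412 × 10^6 / 1.8432 × 10^5 = 15.957
v = 1.6 mL / 15.957 = 0.100 mL

0.100 mL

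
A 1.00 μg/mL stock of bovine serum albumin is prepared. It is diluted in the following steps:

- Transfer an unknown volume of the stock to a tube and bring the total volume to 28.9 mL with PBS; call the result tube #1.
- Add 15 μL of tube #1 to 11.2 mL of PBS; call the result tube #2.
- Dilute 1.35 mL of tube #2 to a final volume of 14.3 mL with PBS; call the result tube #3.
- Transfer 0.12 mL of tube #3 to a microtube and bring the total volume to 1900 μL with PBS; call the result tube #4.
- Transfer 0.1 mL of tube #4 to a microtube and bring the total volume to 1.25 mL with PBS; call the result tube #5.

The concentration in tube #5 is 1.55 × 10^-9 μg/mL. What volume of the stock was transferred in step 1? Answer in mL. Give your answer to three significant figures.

Step 1: v brought to 28.9 mL → factor = 28.9 mL/v
Step 2: 15 μL + 11.2 mL = 11215 μL total → factor 11215/15 = 747.67
Step 3: 1.35 mL brought to 14.3 mL → factor 14.3/1.35 = 10.593
Step 4: 0.12 mL brought to 1900 μL → factor 1.9/0.12 = 15.833
Step 5: 0.1 mL brought to 1.25 mL → factor 1.25/0.1 = 12.5
Product of known-step factors = 1.5674 × 10^6
Overall factor = 1.00 μg/mL / (1.55 × 10^-9 μg/mL) = 6.4516 × 10^8
Step-1 factor = 6.4516 × 10^8 / 1.5674 × 10^6 = 411.6
v = 28.9 mL / 411.6 = 0.0702 mL

0.0702 mL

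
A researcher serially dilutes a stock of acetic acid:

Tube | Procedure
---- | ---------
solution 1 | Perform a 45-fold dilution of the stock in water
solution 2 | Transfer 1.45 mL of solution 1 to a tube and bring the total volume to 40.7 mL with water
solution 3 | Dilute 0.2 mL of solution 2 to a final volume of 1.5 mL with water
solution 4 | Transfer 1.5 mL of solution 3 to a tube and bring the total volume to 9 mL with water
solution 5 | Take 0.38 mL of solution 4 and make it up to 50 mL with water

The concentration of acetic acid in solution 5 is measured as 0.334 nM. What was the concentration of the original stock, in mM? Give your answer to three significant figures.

2.50 mM

Step 1: 45-fold → factor 45
Step 2: 1.45 mL brought to 40.7 mL → factor 40.7/1.45 = 28.069
Step 3: 0.2 mL brought to 1.5 mL → factor 1.5/0.2 = 7.5
Step 4: 1.5 mL brought to 9 mL → factor 9/1.5 = 6
Step 5: 0.38 mL brought to 50 mL → factor 50/0.38 = 131.58
Overall dilution factor = 45 × 28.069 × 7.5 × 6 × 131.58 = 7.4789 × 10^6
Stock = 0.334 nM × 7.4789 × 10^6 = 2.498 × 10^6 nM = 2.50 mM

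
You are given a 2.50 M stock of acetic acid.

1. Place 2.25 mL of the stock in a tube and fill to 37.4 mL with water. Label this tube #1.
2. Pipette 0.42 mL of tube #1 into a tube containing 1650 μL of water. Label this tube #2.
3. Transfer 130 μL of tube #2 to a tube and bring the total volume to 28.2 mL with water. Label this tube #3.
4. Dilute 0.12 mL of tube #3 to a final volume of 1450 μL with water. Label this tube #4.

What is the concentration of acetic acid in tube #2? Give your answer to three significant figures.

0.0305 M

Step 1: 2.25 mL brought to 37.4 mL → factor 37.4/2.25 = 16.622
Step 2: 0.42 mL + 1650 μL = 2.07 mL total → factor 2.07/0.42 = 4.9286
Dilution factor through tube #2 = 16.622 × 4.9286 = 81.924
[tube #2] = 2.50 M / 81.924 = 0.0305 M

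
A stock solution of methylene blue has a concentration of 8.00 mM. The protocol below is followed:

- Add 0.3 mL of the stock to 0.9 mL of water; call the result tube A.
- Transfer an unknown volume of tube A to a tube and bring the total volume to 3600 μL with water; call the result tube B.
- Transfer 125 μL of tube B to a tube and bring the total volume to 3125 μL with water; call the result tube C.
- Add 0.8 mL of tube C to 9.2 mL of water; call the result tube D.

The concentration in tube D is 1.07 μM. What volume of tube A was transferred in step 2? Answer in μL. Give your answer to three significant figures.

602 μL

Step 1: 0.3 mL + 0.9 mL = 1.2 mL total → factor 1.2/0.3 = 4
Step 2: v brought to 3600 μL → factor = 3600 μL/v
Step 3: 125 μL brought to 3125 μL → factor 3125/125 = 25
Step 4: 0.8 mL + 9.2 mL = 10 mL total → factor 10/0.8 = 12.5
Product of known-step factors = 1250
Overall factor = 8.00 mM / (1.07 μM) = 7476.6
Step-2 factor = 7476.6 / 1250 = 5.9813
v = 3600 μL / 5.9813 = 602 μL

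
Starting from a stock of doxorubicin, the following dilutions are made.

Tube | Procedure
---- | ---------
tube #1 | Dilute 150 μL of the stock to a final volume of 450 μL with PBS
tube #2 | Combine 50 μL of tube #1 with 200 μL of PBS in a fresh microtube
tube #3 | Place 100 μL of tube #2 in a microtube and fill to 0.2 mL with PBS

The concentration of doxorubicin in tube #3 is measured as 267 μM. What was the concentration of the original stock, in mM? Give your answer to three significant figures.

8.01 mM

Step 1: 150 μL brought to 450 μL → factor 450/150 = 3
Step 2: 50 μL + 200 μL = 250 μL total → factor 250/50 = 5
Step 3: 100 μL brought to 0.2 mL → factor 200/100 = 2
Overall dilution factor = 3 × 5 × 2 = 30
Stock = 267 μM × 30 = 8010 μM = 8.01 mM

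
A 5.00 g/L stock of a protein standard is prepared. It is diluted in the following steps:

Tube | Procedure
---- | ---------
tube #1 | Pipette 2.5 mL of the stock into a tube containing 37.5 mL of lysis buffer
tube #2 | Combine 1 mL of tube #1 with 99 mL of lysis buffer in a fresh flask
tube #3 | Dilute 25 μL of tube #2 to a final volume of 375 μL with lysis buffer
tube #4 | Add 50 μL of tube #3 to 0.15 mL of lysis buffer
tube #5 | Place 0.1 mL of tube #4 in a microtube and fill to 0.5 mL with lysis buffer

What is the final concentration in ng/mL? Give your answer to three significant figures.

Step 1: 2.5 mL + 37.5 mL = 40 mL total → factor 40/2.5 = 16
Step 2: 1 mL + 99 mL = 100 mL total → factor 100/1 = 100
Step 3: 25 μL brought to 375 μL → factor 375/25 = 15
Step 4: 50 μL + 0.15 mL = 200 μL total → factor 200/50 = 4
Step 5: 0.1 mL brought to 0.5 mL → factor 0.5/0.1 = 5
Overall dilution factor = 16 × 100 × 15 × 4 × 5 = 4.8 × 10^5
Final = 5.00 g/L / 4.8 × 10^5 = 1.042 × 10^-5 g/L = 10.4 ng/mL

10.4 ng/mL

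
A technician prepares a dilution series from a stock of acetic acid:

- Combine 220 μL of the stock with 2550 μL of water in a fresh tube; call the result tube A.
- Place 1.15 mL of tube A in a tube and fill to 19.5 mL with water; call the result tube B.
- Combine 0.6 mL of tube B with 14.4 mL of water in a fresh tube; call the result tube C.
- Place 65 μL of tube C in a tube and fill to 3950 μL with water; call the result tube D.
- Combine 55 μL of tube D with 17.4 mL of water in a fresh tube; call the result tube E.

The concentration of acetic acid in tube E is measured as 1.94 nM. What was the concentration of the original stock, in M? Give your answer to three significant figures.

0.200 M

Step 1: 220 μL + 2550 μL = 2770 μL total → factor 2770/220 = 12.591
Step 2: 1.15 mL brought to 19.5 mL → factor 19.5/1.15 = 16.957
Step 3: 0.6 mL + 14.4 mL = 15 mL total → factor 15/0.6 = 25
Step 4: 65 μL brought to 3950 μL → factor 3950/65 = 60.769
Step 5: 55 μL + 17.4 mL = 17455 μL total → factor 17455/55 = 317.36
Overall dilution factor = 12.591 × 16.957 × 25 × 60.769 × 317.36 = 1.0294 × 10^8
Stock = 1.94 nM × 1.0294 × 10^8 = 1.997 × 10^8 nM = 0.200 M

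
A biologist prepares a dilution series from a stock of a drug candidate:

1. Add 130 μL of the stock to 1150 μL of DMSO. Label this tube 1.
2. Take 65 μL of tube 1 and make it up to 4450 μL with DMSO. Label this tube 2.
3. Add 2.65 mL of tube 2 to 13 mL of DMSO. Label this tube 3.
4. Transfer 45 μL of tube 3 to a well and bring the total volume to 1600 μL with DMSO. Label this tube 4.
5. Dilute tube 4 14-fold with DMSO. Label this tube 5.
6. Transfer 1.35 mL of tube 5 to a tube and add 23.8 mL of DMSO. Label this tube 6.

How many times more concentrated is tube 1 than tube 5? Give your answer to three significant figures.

Step 1: 130 μL + 1150 μL = 1280 μL total → factor 1280/130 = 9.8462
Step 2: 65 μL brought to 4450 μL → factor 4450/65 = 68.462
Step 3: 2.65 mL + 13 mL = 15.65 mL total → factor 15.65/2.65 = 5.9057
Step 4: 45 μL brought to 1600 μL → factor 1600/45 = 35.556
Step 5: 14-fold → factor 14
Dilution factor to tube 1 = 9.8462; to tube 5 = 1.9816 × 10^6
[tube 1]/[tube 5] = (factor to tube 5)/(factor to tube 1) = 1.9816 × 10^6/9.8462 = 2.01 × 10^5

2.01 × 10^5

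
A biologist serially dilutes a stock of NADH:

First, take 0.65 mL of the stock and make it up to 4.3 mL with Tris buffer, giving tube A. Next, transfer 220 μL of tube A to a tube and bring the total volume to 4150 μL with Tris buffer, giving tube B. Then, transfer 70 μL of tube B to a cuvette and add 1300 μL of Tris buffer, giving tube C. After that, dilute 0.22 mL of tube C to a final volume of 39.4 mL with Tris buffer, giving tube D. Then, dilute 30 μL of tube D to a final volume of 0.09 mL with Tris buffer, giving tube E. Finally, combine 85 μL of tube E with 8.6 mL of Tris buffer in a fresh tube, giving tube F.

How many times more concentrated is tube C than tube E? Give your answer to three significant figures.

Step 1: 0.65 mL brought to 4.3 mL → factor 4.3/0.65 = 6.6154
Step 2: 220 μL brought to 4150 μL → factor 4150/220 = 18.864
Step 3: 70 μL + 1300 μL = 1370 μL total → factor 1370/70 = 19.571
Step 4: 0.22 mL brought to 39.4 mL → factor 39.4/0.22 = 179.09
Step 5: 30 μL brought to 0.09 mL → factor 90/30 = 3
Dilution factor to tube C = 2442.3; to tube E = 1.3122 × 10^6
[tube C]/[tube E] = (factor to tube E)/(factor to tube C) = 1.3122 × 10^6/2442.3 = 537

537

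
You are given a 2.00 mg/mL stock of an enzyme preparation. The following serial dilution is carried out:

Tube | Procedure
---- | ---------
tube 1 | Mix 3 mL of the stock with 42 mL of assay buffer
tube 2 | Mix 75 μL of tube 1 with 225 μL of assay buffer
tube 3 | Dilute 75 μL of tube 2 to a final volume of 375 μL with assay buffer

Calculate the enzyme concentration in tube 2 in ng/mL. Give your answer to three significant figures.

3.33 × 10^4 ng/mL

Step 1: 3 mL + 42 mL = 45 mL total → factor 45/3 = 15
Step 2: 75 μL + 225 μL = 300 μL total → factor 300/75 = 4
Dilution factor through tube 2 = 15 × 4 = 60
[tube 2] = 2.00 mg/mL / 60 = 0.03333 mg/mL = 3.33 × 10^4 ng/mL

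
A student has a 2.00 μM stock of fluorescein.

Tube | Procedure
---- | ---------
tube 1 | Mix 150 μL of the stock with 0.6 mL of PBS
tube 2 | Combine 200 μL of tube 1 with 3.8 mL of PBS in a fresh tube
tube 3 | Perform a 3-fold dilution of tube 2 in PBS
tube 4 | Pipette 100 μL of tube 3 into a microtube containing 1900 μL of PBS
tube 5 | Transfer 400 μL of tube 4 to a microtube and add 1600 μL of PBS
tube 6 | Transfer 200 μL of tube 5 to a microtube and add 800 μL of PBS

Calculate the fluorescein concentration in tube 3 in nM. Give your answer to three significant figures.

6.67 nM

Step 1: 150 μL + 0.6 mL = 750 μL total → factor 750/150 = 5
Step 2: 200 μL + 3.8 mL = 4000 μL total → factor 4000/200 = 20
Step 3: 3-fold → factor 3
Dilution factor through tube 3 = 5 × 20 × 3 = 300
[tube 3] = 2.00 μM / 300 = 0.006667 μM = 6.67 nM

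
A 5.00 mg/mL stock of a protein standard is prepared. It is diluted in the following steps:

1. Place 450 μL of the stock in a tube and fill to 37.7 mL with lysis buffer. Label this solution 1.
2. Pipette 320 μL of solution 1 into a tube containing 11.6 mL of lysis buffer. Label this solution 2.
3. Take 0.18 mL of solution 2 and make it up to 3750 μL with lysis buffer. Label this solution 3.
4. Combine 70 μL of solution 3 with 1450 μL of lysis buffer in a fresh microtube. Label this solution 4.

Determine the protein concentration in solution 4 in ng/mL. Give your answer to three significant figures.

Step 1: 450 μL brought to 37.7 mL → factor 37700/450 = 83.778
Step 2: 320 μL + 11.6 mL = 11920 μL total → factor 11920/320 = 37.25
Step 3: 0.18 mL brought to 3750 μL → factor 3.75/0.18 = 20.833
Step 4: 70 μL + 1450 μL = 1520 μL total → factor 1520/70 = 21.714
Overall dilution factor = 83.778 × 37.25 × 20.833 × 21.714 = 1.4118 × 10^6
Final = 5.00 mg/mL / 1.4118 × 10^6 = 3.542 × 10^-6 mg/mL = 3.54 ng/mL

3.54 ng/mL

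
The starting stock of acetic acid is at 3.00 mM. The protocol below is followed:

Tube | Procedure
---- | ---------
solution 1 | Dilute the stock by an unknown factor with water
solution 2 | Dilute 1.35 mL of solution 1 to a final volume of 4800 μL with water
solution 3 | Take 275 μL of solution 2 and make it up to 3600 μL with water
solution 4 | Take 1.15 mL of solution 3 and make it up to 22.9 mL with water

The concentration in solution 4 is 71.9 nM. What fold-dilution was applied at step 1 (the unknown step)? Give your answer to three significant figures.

45.0-fold

Step 1: unknown factor x
Step 2: 1.35 mL brought to 4800 μL → factor 4.8/1.35 = 3.5556
Step 3: 275 μL brought to 3600 μL → factor 3600/275 = 13.091
Step 4: 1.15 mL brought to 22.9 mL → factor 22.9/1.15 = 19.913
Product of known-step factors = 926.86
Overall factor = 3.00 mM / (71.9 nM) = 41725
x = 41725 / 926.86 = 45.0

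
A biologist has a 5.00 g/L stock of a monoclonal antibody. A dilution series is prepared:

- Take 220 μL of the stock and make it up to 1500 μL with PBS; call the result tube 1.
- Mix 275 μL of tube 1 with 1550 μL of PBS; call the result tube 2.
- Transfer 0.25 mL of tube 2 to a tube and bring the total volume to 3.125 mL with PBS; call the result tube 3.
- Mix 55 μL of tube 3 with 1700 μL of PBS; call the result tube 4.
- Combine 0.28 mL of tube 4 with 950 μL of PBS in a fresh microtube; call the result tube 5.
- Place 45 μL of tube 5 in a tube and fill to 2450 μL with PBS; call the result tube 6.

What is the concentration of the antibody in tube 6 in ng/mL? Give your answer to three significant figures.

Step 1: 220 μL brought to 1500 μL → factor 1500/220 = 6.8182
Step 2: 275 μL + 1550 μL = 1825 μL total → factor 1825/275 = 6.6364
Step 3: 0.25 mL brought to 3.125 mL → factor 3.125/0.25 = 12.5
Step 4: 55 μL + 1700 μL = 1755 μL total → factor 1755/55 = 31.909
Step 5: 0.28 mL + 950 μL = 1.23 mL total → factor 1.23/0.28 = 4.3929
Step 6: 45 μL brought to 2450 μL → factor 2450/45 = 54.444
Overall dilution factor = 6.8182 × 6.6364 × 12.5 × 31.909 × 4.3929 × 54.444 = 4.3164 × 10^6
Final = 5.00 g/L / 4.3164 × 10^6 = 1.158 × 10^-6 g/L = 1.16 ng/mL

1.16 ng/mL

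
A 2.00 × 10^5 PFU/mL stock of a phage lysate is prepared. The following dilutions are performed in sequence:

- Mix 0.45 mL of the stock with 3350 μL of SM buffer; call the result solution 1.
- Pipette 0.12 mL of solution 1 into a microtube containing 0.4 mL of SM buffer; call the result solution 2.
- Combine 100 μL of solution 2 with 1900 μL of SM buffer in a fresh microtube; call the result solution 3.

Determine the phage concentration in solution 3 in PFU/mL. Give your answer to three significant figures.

273 PFU/mL

Step 1: 0.45 mL + 3350 μL = 3.8 mL total → factor 3.8/0.45 = 8.4444
Step 2: 0.12 mL + 0.4 mL = 0.52 mL total → factor 0.52/0.12 = 4.3333
Step 3: 100 μL + 1900 μL = 2000 μL total → factor 2000/100 = 20
Overall dilution factor = 8.4444 × 4.3333 × 20 = 731.85
Final = 2.00 × 10^5 PFU/mL / 731.85 = 273 PFU/mL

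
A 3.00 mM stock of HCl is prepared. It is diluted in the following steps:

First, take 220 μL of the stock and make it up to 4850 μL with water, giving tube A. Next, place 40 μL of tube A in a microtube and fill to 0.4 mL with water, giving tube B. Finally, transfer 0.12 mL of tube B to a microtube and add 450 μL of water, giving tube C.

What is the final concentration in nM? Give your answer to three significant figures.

Step 1: 220 μL brought to 4850 μL → factor 4850/220 = 22.045
Step 2: 40 μL brought to 0.4 mL → factor 400/40 = 10
Step 3: 0.12 mL + 450 μL = 0.57 mL total → factor 0.57/0.12 = 4.75
Overall dilution factor = 22.045 × 10 × 4.75 = 1047.2
Final = 3.00 mM / 1047.2 = 0.002865 mM = 2.86 × 10^3 nM

2.86 × 10^3 nM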